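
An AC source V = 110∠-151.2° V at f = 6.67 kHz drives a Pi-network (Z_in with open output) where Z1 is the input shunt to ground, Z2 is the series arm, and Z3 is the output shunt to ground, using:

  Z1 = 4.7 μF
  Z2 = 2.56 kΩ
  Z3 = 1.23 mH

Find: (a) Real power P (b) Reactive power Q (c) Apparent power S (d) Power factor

Step 1 — Angular frequency: ω = 2π·f = 2π·6670 = 4.191e+04 rad/s.
Step 2 — Component impedances:
  Z1: Z = 1/(jωC) = -j/(ω·C) = 0 - j5.077 Ω
  Z2: Z = R = 2560 Ω
  Z3: Z = jωL = j·4.191e+04·0.00123 = 0 + j51.55 Ω
Step 3 — With open output, the series arm Z2 and the output shunt Z3 appear in series to ground: Z2 + Z3 = 2560 + j51.55 Ω.
Step 4 — Parallel with input shunt Z1: Z_in = Z1 || (Z2 + Z3) = 0.01006 - j5.077 Ω = 5.077∠-89.9° Ω.
Step 5 — Source phasor: V = 110∠-151.2° V = -96.39 - j52.99 V.
Step 6 — Current: I = V / Z = 10.4 - j19.01 A = 21.67∠-61.3° A.
Step 7 — Complex power: S = V·I* = 4.725 - j2383 VA.
Step 8 — Real power: P = Re(S) = 4.725 W.
Step 9 — Reactive power: Q = Im(S) = -2383 VAR.
Step 10 — Apparent power: |S| = 2383 VA.
Step 11 — Power factor: PF = P/|S| = 0.001982 (leading).

(a) P = 4.725 W  (b) Q = -2383 VAR  (c) S = 2383 VA  (d) PF = 0.001982 (leading)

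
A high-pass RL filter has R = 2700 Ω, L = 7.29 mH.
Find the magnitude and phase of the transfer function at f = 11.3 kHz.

Step 1 — Angular frequency: ω = 2π·1.13e+04 = 7.1e+04 rad/s.
Step 2 — Transfer function: H(jω) = jωL/(R + jωL).
Step 3 — Numerator jωL = j·517.6; denominator R + jωL = 2700 + j517.6.
Step 4 — H = 0.03545 + j0.1849.
Step 5 — Magnitude: |H| = 0.1883 (-14.5 dB); phase: φ = 79.1°.

|H| = 0.1883 (-14.5 dB), φ = 79.1°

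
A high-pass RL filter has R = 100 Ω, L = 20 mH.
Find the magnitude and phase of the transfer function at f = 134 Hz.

Step 1 — Angular frequency: ω = 2π·134 = 841.9 rad/s.
Step 2 — Transfer function: H(jω) = jωL/(R + jωL).
Step 3 — Numerator jωL = j·16.84; denominator R + jωL = 100 + j16.84.
Step 4 — H = 0.02757 + j0.1637.
Step 5 — Magnitude: |H| = 0.1661 (-15.6 dB); phase: φ = 80.4°.

|H| = 0.1661 (-15.6 dB), φ = 80.4°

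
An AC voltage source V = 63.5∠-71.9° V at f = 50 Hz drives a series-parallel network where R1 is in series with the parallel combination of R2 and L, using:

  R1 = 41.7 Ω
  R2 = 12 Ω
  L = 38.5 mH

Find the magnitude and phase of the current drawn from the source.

Step 1 — Angular frequency: ω = 2π·f = 2π·50 = 314.2 rad/s.
Step 2 — Component impedances:
  R1: Z = R = 41.7 Ω
  R2: Z = R = 12 Ω
  L: Z = jωL = j·314.2·0.0385 = 0 + j12.1 Ω
Step 3 — Parallel branch: R2 || L = 1/(1/R2 + 1/L) = 6.047 + j6 Ω.
Step 4 — Series with R1: Z_total = R1 + (R2 || L) = 47.75 + j6 Ω = 48.12∠7.2° Ω.
Step 5 — Source phasor: V = 63.5∠-71.9° V = 19.73 - j60.36 V.
Step 6 — Ohm's law: I = V / Z_total = (19.73 - j60.36) / (47.75 + j6) = 0.2504 - j1.296 A.
Step 7 — Convert to polar: |I| = 1.32 A, ∠I = -79.1°.

I = 1.32∠-79.1° A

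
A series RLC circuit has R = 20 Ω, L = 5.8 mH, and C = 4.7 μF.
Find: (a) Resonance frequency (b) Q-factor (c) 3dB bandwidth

Step 1 — Resonance condition Im(Z)=0 gives ω₀ = 1/√(LC).
Step 2 — ω₀ = 1/√(0.0058·4.7e-06) = 6057 rad/s.
Step 3 — f₀ = ω₀/(2π) = 964 Hz.
Step 4 — Series Q: Q = ω₀L/R = 6057·0.0058/20 = 1.756.
Step 5 — 3dB bandwidth: Δω = ω₀/Q = 3448 rad/s; BW = Δω/(2π) = 548.8 Hz.

(a) f₀ = 964 Hz  (b) Q = 1.756  (c) BW = 548.8 Hz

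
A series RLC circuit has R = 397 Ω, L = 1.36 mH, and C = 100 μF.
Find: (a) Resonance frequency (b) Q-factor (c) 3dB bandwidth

Step 1 — Resonance: ω₀ = 1/√(LC) = 1/√(0.00136·0.0001) = 2712 rad/s.
Step 2 — f₀ = ω₀/(2π) = 431.6 Hz.
Step 3 — Series Q: Q = ω₀L/R = 2712·0.00136/397 = 0.009289.
Step 4 — Bandwidth: Δω = ω₀/Q = 2.919e+05 rad/s; BW = Δω/(2π) = 4.646e+04 Hz.

(a) f₀ = 431.6 Hz  (b) Q = 0.009289  (c) BW = 4.646e+04 Hz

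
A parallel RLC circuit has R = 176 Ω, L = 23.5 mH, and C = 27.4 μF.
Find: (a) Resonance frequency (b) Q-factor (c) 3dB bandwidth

Step 1 — Resonance: ω₀ = 1/√(LC) = 1/√(0.0235·2.74e-05) = 1246 rad/s.
Step 2 — f₀ = ω₀/(2π) = 198.3 Hz.
Step 3 — Parallel Q: Q = R/(ω₀L) = 176/(1246·0.0235) = 6.01.
Step 4 — Bandwidth: Δω = ω₀/Q = 207.4 rad/s; BW = Δω/(2π) = 33 Hz.

(a) f₀ = 198.3 Hz  (b) Q = 6.01  (c) BW = 33 Hz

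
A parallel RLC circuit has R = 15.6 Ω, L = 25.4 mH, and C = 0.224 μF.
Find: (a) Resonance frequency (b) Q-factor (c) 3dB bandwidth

Step 1 — Resonance: ω₀ = 1/√(LC) = 1/√(0.0254·2.24e-07) = 1.326e+04 rad/s.
Step 2 — f₀ = ω₀/(2π) = 2110 Hz.
Step 3 — Parallel Q: Q = R/(ω₀L) = 15.6/(1.326e+04·0.0254) = 0.04633.
Step 4 — Bandwidth: Δω = ω₀/Q = 2.862e+05 rad/s; BW = Δω/(2π) = 4.555e+04 Hz.

(a) f₀ = 2110 Hz  (b) Q = 0.04633  (c) BW = 4.555e+04 Hz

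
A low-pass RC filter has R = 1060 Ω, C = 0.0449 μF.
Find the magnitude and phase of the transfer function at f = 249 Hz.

Step 1 — Angular frequency: ω = 2π·249 = 1565 rad/s.
Step 2 — Transfer function: H(jω) = 1/(1 + jωRC).
Step 3 — Denominator: 1 + jωRC = 1 + j·1565·1060·4.49e-08 = 1 + j0.07446.
Step 4 — H = 0.9945 - j0.07405.
Step 5 — Magnitude: |H| = 0.9972 (-0.0 dB); phase: φ = -4.3°.

|H| = 0.9972 (-0.0 dB), φ = -4.3°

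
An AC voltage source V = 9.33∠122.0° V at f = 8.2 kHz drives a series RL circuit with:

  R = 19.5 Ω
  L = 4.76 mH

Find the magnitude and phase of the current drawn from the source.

Step 1 — Angular frequency: ω = 2π·f = 2π·8200 = 5.152e+04 rad/s.
Step 2 — Component impedances:
  R: Z = R = 19.5 Ω
  L: Z = jωL = j·5.152e+04·0.00476 = 0 + j245.2 Ω
Step 3 — Series combination: Z_total = R + L = 19.5 + j245.2 Ω = 246∠85.5° Ω.
Step 4 — Source phasor: V = 9.33∠122.0° V = -4.944 + j7.912 V.
Step 5 — Ohm's law: I = V / Z_total = (-4.944 + j7.912) / (19.5 + j245.2) = 0.03047 + j0.02258 A.
Step 6 — Convert to polar: |I| = 0.03792 A, ∠I = 36.5°.

I = 0.03792∠36.5° A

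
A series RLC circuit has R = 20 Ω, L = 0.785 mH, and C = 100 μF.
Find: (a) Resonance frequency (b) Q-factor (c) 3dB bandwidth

Step 1 — Resonance: ω₀ = 1/√(LC) = 1/√(0.000785·0.0001) = 3569 rad/s.
Step 2 — f₀ = ω₀/(2π) = 568 Hz.
Step 3 — Series Q: Q = ω₀L/R = 3569·0.000785/20 = 0.1401.
Step 4 — Bandwidth: Δω = ω₀/Q = 2.548e+04 rad/s; BW = Δω/(2π) = 4055 Hz.

(a) f₀ = 568 Hz  (b) Q = 0.1401  (c) BW = 4055 Hz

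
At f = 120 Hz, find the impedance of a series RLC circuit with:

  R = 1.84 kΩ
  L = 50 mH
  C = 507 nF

Step 1 — Angular frequency: ω = 2π·f = 2π·120 = 754 rad/s.
Step 2 — Component impedances:
  R: Z = R = 1840 Ω
  L: Z = jωL = j·754·0.05 = 0 + j37.7 Ω
  C: Z = 1/(jωC) = -j/(ω·C) = 0 - j2616 Ω
Step 3 — Series combination: Z_total = R + L + C = 1840 - j2578 Ω = 3167∠-54.5° Ω.

Z = 1840 - j2578 Ω = 3167∠-54.5° Ω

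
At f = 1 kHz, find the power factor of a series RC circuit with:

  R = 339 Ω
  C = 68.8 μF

Step 1 — Angular frequency: ω = 2π·f = 2π·1000 = 6283 rad/s.
Step 2 — Component impedances:
  R: Z = R = 339 Ω
  C: Z = 1/(jωC) = -j/(ω·C) = 0 - j2.313 Ω
Step 3 — Series combination: Z_total = R + C = 339 - j2.313 Ω = 339∠-0.4° Ω.
Step 4 — Power factor: PF = cos(φ) = Re(Z)/|Z| = 339/339 = 1.
Step 5 — Type: Im(Z) = -2.313 ⇒ leading (phase φ = -0.4°).

PF = 1 (leading, φ = -0.4°)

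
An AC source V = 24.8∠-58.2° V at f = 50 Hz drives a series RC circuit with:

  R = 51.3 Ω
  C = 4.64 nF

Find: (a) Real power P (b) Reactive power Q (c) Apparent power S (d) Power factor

Step 1 — Angular frequency: ω = 2π·f = 2π·50 = 314.2 rad/s.
Step 2 — Component impedances:
  R: Z = R = 51.3 Ω
  C: Z = 1/(jωC) = -j/(ω·C) = 0 - j6.86e+05 Ω
Step 3 — Series combination: Z_total = R + C = 51.3 - j6.86e+05 Ω = 6.86e+05∠-90.0° Ω.
Step 4 — Source phasor: V = 24.8∠-58.2° V = 13.07 - j21.08 V.
Step 5 — Current: I = V / Z = 3.073e-05 + j1.905e-05 A = 3.615e-05∠31.8° A.
Step 6 — Complex power: S = V·I* = 6.704e-08 - j0.0008965 VA.
Step 7 — Real power: P = Re(S) = 6.704e-08 W.
Step 8 — Reactive power: Q = Im(S) = -0.0008965 VAR.
Step 9 — Apparent power: |S| = 0.0008965 VA.
Step 10 — Power factor: PF = P/|S| = 7.478e-05 (leading).

(a) P = 6.704e-08 W  (b) Q = -0.0008965 VAR  (c) S = 0.0008965 VA  (d) PF = 7.478e-05 (leading)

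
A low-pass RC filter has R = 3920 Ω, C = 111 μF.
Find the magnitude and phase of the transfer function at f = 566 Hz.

Step 1 — Angular frequency: ω = 2π·566 = 3556 rad/s.
Step 2 — Transfer function: H(jω) = 1/(1 + jωRC).
Step 3 — Denominator: 1 + jωRC = 1 + j·3556·3920·0.000111 = 1 + j1547.
Step 4 — H = 4.176e-07 - j0.0006462.
Step 5 — Magnitude: |H| = 0.0006462 (-63.8 dB); phase: φ = -90.0°.

|H| = 0.0006462 (-63.8 dB), φ = -90.0°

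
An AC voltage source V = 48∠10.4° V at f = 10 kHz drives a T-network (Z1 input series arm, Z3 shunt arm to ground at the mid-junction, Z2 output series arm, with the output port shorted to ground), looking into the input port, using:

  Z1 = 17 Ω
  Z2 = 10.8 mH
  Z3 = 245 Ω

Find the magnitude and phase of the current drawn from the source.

Step 1 — Angular frequency: ω = 2π·f = 2π·1e+04 = 6.283e+04 rad/s.
Step 2 — Component impedances:
  Z1: Z = R = 17 Ω
  Z2: Z = jωL = j·6.283e+04·0.0108 = 0 + j678.6 Ω
  Z3: Z = R = 245 Ω
Step 3 — With the output port shorted to ground, the output series arm Z2 runs from the junction to ground; the shunt arm Z3 also runs from the junction to ground. They appear in parallel: Z3 || Z2 = 216.7 + j78.26 Ω.
Step 4 — Series with input arm Z1: Z_in = Z1 + (Z3 || Z2) = 233.7 + j78.26 Ω = 246.5∠18.5° Ω.
Step 5 — Source phasor: V = 48∠10.4° V = 47.21 + j8.665 V.
Step 6 — Ohm's law: I = V / Z_total = (47.21 + j8.665) / (233.7 + j78.26) = 0.1928 - j0.02747 A.
Step 7 — Convert to polar: |I| = 0.1947 A, ∠I = -8.1°.

I = 0.1947∠-8.1° A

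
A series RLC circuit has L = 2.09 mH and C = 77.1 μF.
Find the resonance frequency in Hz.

Step 1 — Resonance condition Im(Z)=0 gives ω₀ = 1/√(LC).
Step 2 — ω₀ = 1/√(0.00209·7.71e-05) = 2491 rad/s.
Step 3 — f₀ = ω₀/(2π) = 396.5 Hz.

f₀ = 396.5 Hz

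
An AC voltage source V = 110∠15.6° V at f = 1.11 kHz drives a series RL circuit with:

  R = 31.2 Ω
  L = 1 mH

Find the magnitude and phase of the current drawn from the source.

Step 1 — Angular frequency: ω = 2π·f = 2π·1110 = 6974 rad/s.
Step 2 — Component impedances:
  R: Z = R = 31.2 Ω
  L: Z = jωL = j·6974·0.001 = 0 + j6.974 Ω
Step 3 — Series combination: Z_total = R + L = 31.2 + j6.974 Ω = 31.97∠12.6° Ω.
Step 4 — Source phasor: V = 110∠15.6° V = 105.9 + j29.58 V.
Step 5 — Ohm's law: I = V / Z_total = (105.9 + j29.58) / (31.2 + j6.974) = 3.436 + j0.18 A.
Step 6 — Convert to polar: |I| = 3.441 A, ∠I = 3.0°.

I = 3.441∠3.0° A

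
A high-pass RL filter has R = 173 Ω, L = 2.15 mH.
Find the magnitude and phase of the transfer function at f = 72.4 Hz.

Step 1 — Angular frequency: ω = 2π·72.4 = 454.9 rad/s.
Step 2 — Transfer function: H(jω) = jωL/(R + jωL).
Step 3 — Numerator jωL = j·0.978; denominator R + jωL = 173 + j0.978.
Step 4 — H = 3.196e-05 + j0.005653.
Step 5 — Magnitude: |H| = 0.005653 (-45.0 dB); phase: φ = 89.7°.

|H| = 0.005653 (-45.0 dB), φ = 89.7°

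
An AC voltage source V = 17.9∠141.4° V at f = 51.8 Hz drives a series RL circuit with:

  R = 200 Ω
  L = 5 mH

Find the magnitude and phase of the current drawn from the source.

Step 1 — Angular frequency: ω = 2π·f = 2π·51.8 = 325.5 rad/s.
Step 2 — Component impedances:
  R: Z = R = 200 Ω
  L: Z = jωL = j·325.5·0.005 = 0 + j1.627 Ω
Step 3 — Series combination: Z_total = R + L = 200 + j1.627 Ω = 200∠0.5° Ω.
Step 4 — Source phasor: V = 17.9∠141.4° V = -13.99 + j11.17 V.
Step 5 — Ohm's law: I = V / Z_total = (-13.99 + j11.17) / (200 + j1.627) = -0.06949 + j0.0564 A.
Step 6 — Convert to polar: |I| = 0.0895 A, ∠I = 140.9°.

I = 0.0895∠140.9° A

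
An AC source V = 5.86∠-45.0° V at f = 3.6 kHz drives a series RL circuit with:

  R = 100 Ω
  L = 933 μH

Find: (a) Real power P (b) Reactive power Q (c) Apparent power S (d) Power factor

Step 1 — Angular frequency: ω = 2π·f = 2π·3600 = 2.262e+04 rad/s.
Step 2 — Component impedances:
  R: Z = R = 100 Ω
  L: Z = jωL = j·2.262e+04·0.000933 = 0 + j21.1 Ω
Step 3 — Series combination: Z_total = R + L = 100 + j21.1 Ω = 102.2∠11.9° Ω.
Step 4 — Source phasor: V = 5.86∠-45.0° V = 4.144 - j4.144 V.
Step 5 — Current: I = V / Z = 0.0313 - j0.04804 A = 0.05734∠-56.9° A.
Step 6 — Complex power: S = V·I* = 0.3288 + j0.06938 VA.
Step 7 — Real power: P = Re(S) = 0.3288 W.
Step 8 — Reactive power: Q = Im(S) = 0.06938 VAR.
Step 9 — Apparent power: |S| = 0.336 VA.
Step 10 — Power factor: PF = P/|S| = 0.9784 (lagging).

(a) P = 0.3288 W  (b) Q = 0.06938 VAR  (c) S = 0.336 VA  (d) PF = 0.9784 (lagging)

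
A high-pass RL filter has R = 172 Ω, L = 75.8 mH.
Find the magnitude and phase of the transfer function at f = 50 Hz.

Step 1 — Angular frequency: ω = 2π·50 = 314.2 rad/s.
Step 2 — Transfer function: H(jω) = jωL/(R + jωL).
Step 3 — Numerator jωL = j·23.81; denominator R + jωL = 172 + j23.81.
Step 4 — H = 0.01881 + j0.1358.
Step 5 — Magnitude: |H| = 0.1371 (-17.3 dB); phase: φ = 82.1°.

|H| = 0.1371 (-17.3 dB), φ = 82.1°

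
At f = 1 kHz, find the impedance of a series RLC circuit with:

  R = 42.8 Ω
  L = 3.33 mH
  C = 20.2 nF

Step 1 — Angular frequency: ω = 2π·f = 2π·1000 = 6283 rad/s.
Step 2 — Component impedances:
  R: Z = R = 42.8 Ω
  L: Z = jωL = j·6283·0.00333 = 0 + j20.92 Ω
  C: Z = 1/(jωC) = -j/(ω·C) = 0 - j7879 Ω
Step 3 — Series combination: Z_total = R + L + C = 42.8 - j7858 Ω = 7858∠-89.7° Ω.

Z = 42.8 - j7858 Ω = 7858∠-89.7° Ω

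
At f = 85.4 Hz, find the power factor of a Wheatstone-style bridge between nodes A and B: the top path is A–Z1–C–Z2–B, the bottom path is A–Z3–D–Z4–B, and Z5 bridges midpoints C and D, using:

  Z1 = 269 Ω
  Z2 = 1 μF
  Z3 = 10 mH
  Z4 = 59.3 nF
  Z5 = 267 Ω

Step 1 — Angular frequency: ω = 2π·f = 2π·85.4 = 536.6 rad/s.
Step 2 — Component impedances:
  Z1: Z = R = 269 Ω
  Z2: Z = 1/(jωC) = -j/(ω·C) = 0 - j1864 Ω
  Z3: Z = jωL = j·536.6·0.01 = 0 + j5.366 Ω
  Z4: Z = 1/(jωC) = -j/(ω·C) = 0 - j3.143e+04 Ω
  Z5: Z = R = 267 Ω
Step 3 — Bridge requires nodal analysis (the Z5 bridge couples midpoints C and D, so the two paths cannot be reduced to a simple series/parallel combination). Setting node B to ground and injecting 1 A at node A, the 3-node admittance system at A, C, D solves to V_A = Z_AB = 119.4 - j1758 Ω = 1762∠-86.1° Ω.
Step 4 — Power factor: PF = cos(φ) = Re(Z)/|Z| = 119.4/1762 = 0.06776.
Step 5 — Type: Im(Z) = -1758 ⇒ leading (phase φ = -86.1°).

PF = 0.06776 (leading, φ = -86.1°)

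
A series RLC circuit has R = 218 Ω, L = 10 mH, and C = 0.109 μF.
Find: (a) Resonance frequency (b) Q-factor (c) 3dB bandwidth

Step 1 — Resonance: ω₀ = 1/√(LC) = 1/√(0.01·1.09e-07) = 3.029e+04 rad/s.
Step 2 — f₀ = ω₀/(2π) = 4821 Hz.
Step 3 — Series Q: Q = ω₀L/R = 3.029e+04·0.01/218 = 1.389.
Step 4 — Bandwidth: Δω = ω₀/Q = 2.18e+04 rad/s; BW = Δω/(2π) = 3470 Hz.

(a) f₀ = 4821 Hz  (b) Q = 1.389  (c) BW = 3470 Hz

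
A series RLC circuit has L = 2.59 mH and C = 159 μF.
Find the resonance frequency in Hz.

Step 1 — Resonance condition Im(Z)=0 gives ω₀ = 1/√(LC).
Step 2 — ω₀ = 1/√(0.00259·0.000159) = 1558 rad/s.
Step 3 — f₀ = ω₀/(2π) = 248 Hz.

f₀ = 248 Hz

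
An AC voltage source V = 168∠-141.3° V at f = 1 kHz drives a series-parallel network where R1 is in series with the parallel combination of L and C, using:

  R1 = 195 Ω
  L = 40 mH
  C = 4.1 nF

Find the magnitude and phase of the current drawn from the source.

Step 1 — Angular frequency: ω = 2π·f = 2π·1000 = 6283 rad/s.
Step 2 — Component impedances:
  R1: Z = R = 195 Ω
  L: Z = jωL = j·6283·0.04 = 0 + j251.3 Ω
  C: Z = 1/(jωC) = -j/(ω·C) = 0 - j3.882e+04 Ω
Step 3 — Parallel branch: L || C = 1/(1/L + 1/C) = 0 + j253 Ω.
Step 4 — Series with R1: Z_total = R1 + (L || C) = 195 + j253 Ω = 319.4∠52.4° Ω.
Step 5 — Source phasor: V = 168∠-141.3° V = -131.1 - j105 V.
Step 6 — Ohm's law: I = V / Z_total = (-131.1 - j105) / (195 + j253) = -0.5111 + j0.1243 A.
Step 7 — Convert to polar: |I| = 0.526 A, ∠I = 166.3°.

I = 0.526∠166.3° A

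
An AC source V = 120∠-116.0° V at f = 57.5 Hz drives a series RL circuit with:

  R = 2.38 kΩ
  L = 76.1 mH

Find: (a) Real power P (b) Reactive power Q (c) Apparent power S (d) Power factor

Step 1 — Angular frequency: ω = 2π·f = 2π·57.5 = 361.3 rad/s.
Step 2 — Component impedances:
  R: Z = R = 2380 Ω
  L: Z = jωL = j·361.3·0.0761 = 0 + j27.49 Ω
Step 3 — Series combination: Z_total = R + L = 2380 + j27.49 Ω = 2380∠0.7° Ω.
Step 4 — Source phasor: V = 120∠-116.0° V = -52.6 - j107.9 V.
Step 5 — Current: I = V / Z = -0.02262 - j0.04506 A = 0.05042∠-116.7° A.
Step 6 — Complex power: S = V·I* = 6.05 + j0.06988 VA.
Step 7 — Real power: P = Re(S) = 6.05 W.
Step 8 — Reactive power: Q = Im(S) = 0.06988 VAR.
Step 9 — Apparent power: |S| = 6.05 VA.
Step 10 — Power factor: PF = P/|S| = 0.9999 (lagging).

(a) P = 6.05 W  (b) Q = 0.06988 VAR  (c) S = 6.05 VA  (d) PF = 0.9999 (lagging)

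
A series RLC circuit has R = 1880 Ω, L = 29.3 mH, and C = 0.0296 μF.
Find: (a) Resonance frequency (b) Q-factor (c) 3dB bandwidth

Step 1 — Resonance: ω₀ = 1/√(LC) = 1/√(0.0293·2.96e-08) = 3.396e+04 rad/s.
Step 2 — f₀ = ω₀/(2π) = 5404 Hz.
Step 3 — Series Q: Q = ω₀L/R = 3.396e+04·0.0293/1880 = 0.5292.
Step 4 — Bandwidth: Δω = ω₀/Q = 6.416e+04 rad/s; BW = Δω/(2π) = 1.021e+04 Hz.

(a) f₀ = 5404 Hz  (b) Q = 0.5292  (c) BW = 1.021e+04 Hz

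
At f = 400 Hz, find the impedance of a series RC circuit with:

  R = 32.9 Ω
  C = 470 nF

Step 1 — Angular frequency: ω = 2π·f = 2π·400 = 2513 rad/s.
Step 2 — Component impedances:
  R: Z = R = 32.9 Ω
  C: Z = 1/(jωC) = -j/(ω·C) = 0 - j846.6 Ω
Step 3 — Series combination: Z_total = R + C = 32.9 - j846.6 Ω = 847.2∠-87.8° Ω.

Z = 32.9 - j846.6 Ω = 847.2∠-87.8° Ω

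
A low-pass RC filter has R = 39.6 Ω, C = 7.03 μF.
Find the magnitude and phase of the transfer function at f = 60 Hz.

Step 1 — Angular frequency: ω = 2π·60 = 377 rad/s.
Step 2 — Transfer function: H(jω) = 1/(1 + jωRC).
Step 3 — Denominator: 1 + jωRC = 1 + j·377·39.6·7.03e-06 = 1 + j0.1049.
Step 4 — H = 0.9891 - j0.1038.
Step 5 — Magnitude: |H| = 0.9945 (-0.0 dB); phase: φ = -6.0°.

|H| = 0.9945 (-0.0 dB), φ = -6.0°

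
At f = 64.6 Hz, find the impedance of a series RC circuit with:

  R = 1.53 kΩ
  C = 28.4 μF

Step 1 — Angular frequency: ω = 2π·f = 2π·64.6 = 405.9 rad/s.
Step 2 — Component impedances:
  R: Z = R = 1530 Ω
  C: Z = 1/(jωC) = -j/(ω·C) = 0 - j86.75 Ω
Step 3 — Series combination: Z_total = R + C = 1530 - j86.75 Ω = 1532∠-3.2° Ω.

Z = 1530 - j86.75 Ω = 1532∠-3.2° Ω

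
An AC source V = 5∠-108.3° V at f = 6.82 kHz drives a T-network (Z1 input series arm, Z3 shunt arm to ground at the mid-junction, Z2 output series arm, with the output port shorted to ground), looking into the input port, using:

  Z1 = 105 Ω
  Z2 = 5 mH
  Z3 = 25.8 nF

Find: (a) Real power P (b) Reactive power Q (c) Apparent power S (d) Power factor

Step 1 — Angular frequency: ω = 2π·f = 2π·6820 = 4.285e+04 rad/s.
Step 2 — Component impedances:
  Z1: Z = R = 105 Ω
  Z2: Z = jωL = j·4.285e+04·0.005 = 0 + j214.3 Ω
  Z3: Z = 1/(jωC) = -j/(ω·C) = 0 - j904.5 Ω
Step 3 — With the output port shorted to ground, the output series arm Z2 runs from the junction to ground; the shunt arm Z3 also runs from the junction to ground. They appear in parallel: Z3 || Z2 = 0 + j280.8 Ω.
Step 4 — Series with input arm Z1: Z_in = Z1 + (Z3 || Z2) = 105 + j280.8 Ω = 299.8∠69.5° Ω.
Step 5 — Source phasor: V = 5∠-108.3° V = -1.57 - j4.747 V.
Step 6 — Current: I = V / Z = -0.01667 - j0.0006418 A = 0.01668∠-177.8° A.
Step 7 — Complex power: S = V·I* = 0.02921 + j0.07812 VA.
Step 8 — Real power: P = Re(S) = 0.02921 W.
Step 9 — Reactive power: Q = Im(S) = 0.07812 VAR.
Step 10 — Apparent power: |S| = 0.0834 VA.
Step 11 — Power factor: PF = P/|S| = 0.3503 (lagging).

(a) P = 0.02921 W  (b) Q = 0.07812 VAR  (c) S = 0.0834 VA  (d) PF = 0.3503 (lagging)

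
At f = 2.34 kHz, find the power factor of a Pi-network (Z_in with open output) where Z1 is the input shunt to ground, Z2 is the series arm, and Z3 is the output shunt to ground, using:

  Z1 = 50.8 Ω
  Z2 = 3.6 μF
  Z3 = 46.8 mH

Step 1 — Angular frequency: ω = 2π·f = 2π·2340 = 1.47e+04 rad/s.
Step 2 — Component impedances:
  Z1: Z = R = 50.8 Ω
  Z2: Z = 1/(jωC) = -j/(ω·C) = 0 - j18.89 Ω
  Z3: Z = jωL = j·1.47e+04·0.0468 = 0 + j688.1 Ω
Step 3 — With open output, the series arm Z2 and the output shunt Z3 appear in series to ground: Z2 + Z3 = 0 + j669.2 Ω.
Step 4 — Parallel with input shunt Z1: Z_in = Z1 || (Z2 + Z3) = 50.51 + j3.834 Ω = 50.65∠4.3° Ω.
Step 5 — Power factor: PF = cos(φ) = Re(Z)/|Z| = 50.509/50.654 = 0.9971.
Step 6 — Type: Im(Z) = 3.834 ⇒ lagging (phase φ = 4.3°).

PF = 0.9971 (lagging, φ = 4.3°)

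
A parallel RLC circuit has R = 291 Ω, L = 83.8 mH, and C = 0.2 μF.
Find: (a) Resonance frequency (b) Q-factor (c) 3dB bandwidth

Step 1 — Resonance: ω₀ = 1/√(LC) = 1/√(0.0838·2e-07) = 7724 rad/s.
Step 2 — f₀ = ω₀/(2π) = 1229 Hz.
Step 3 — Parallel Q: Q = R/(ω₀L) = 291/(7724·0.0838) = 0.4496.
Step 4 — Bandwidth: Δω = ω₀/Q = 1.718e+04 rad/s; BW = Δω/(2π) = 2735 Hz.

(a) f₀ = 1229 Hz  (b) Q = 0.4496  (c) BW = 2735 Hz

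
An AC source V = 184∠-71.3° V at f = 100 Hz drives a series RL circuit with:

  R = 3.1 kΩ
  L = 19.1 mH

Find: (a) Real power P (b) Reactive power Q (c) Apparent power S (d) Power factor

Step 1 — Angular frequency: ω = 2π·f = 2π·100 = 628.3 rad/s.
Step 2 — Component impedances:
  R: Z = R = 3100 Ω
  L: Z = jωL = j·628.3·0.0191 = 0 + j12 Ω
Step 3 — Series combination: Z_total = R + L = 3100 + j12 Ω = 3100∠0.2° Ω.
Step 4 — Source phasor: V = 184∠-71.3° V = 58.99 - j174.3 V.
Step 5 — Current: I = V / Z = 0.01881 - j0.05629 A = 0.05935∠-71.5° A.
Step 6 — Complex power: S = V·I* = 10.92 + j0.04228 VA.
Step 7 — Real power: P = Re(S) = 10.92 W.
Step 8 — Reactive power: Q = Im(S) = 0.04228 VAR.
Step 9 — Apparent power: |S| = 10.92 VA.
Step 10 — Power factor: PF = P/|S| = 1 (lagging).

(a) P = 10.92 W  (b) Q = 0.04228 VAR  (c) S = 10.92 VA  (d) PF = 1 (lagging)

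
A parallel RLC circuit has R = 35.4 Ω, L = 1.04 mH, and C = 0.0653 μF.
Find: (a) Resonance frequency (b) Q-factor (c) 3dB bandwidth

Step 1 — Resonance: ω₀ = 1/√(LC) = 1/√(0.00104·6.53e-08) = 1.213e+05 rad/s.
Step 2 — f₀ = ω₀/(2π) = 1.931e+04 Hz.
Step 3 — Parallel Q: Q = R/(ω₀L) = 35.4/(1.213e+05·0.00104) = 0.2805.
Step 4 — Bandwidth: Δω = ω₀/Q = 4.326e+05 rad/s; BW = Δω/(2π) = 6.885e+04 Hz.

(a) f₀ = 1.931e+04 Hz  (b) Q = 0.2805  (c) BW = 6.885e+04 Hz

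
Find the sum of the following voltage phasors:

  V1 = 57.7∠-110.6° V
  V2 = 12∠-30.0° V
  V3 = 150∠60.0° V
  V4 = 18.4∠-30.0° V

Step 1 — Convert each phasor to rectangular form:
  V1 = 57.7·(cos(-110.6°) + j·sin(-110.6°)) = -20.3 - j54.01 V
  V2 = 12·(cos(-30.0°) + j·sin(-30.0°)) = 10.39 - j6 V
  V3 = 150·(cos(60.0°) + j·sin(60.0°)) = 75 + j129.9 V
  V4 = 18.4·(cos(-30.0°) + j·sin(-30.0°)) = 15.93 - j9.2 V
Step 2 — Sum components: V_total = 81.03 + j60.69 V.
Step 3 — Convert to polar: |V_total| = 101.2 V, ∠V_total = 36.8°.

V_total = 101.2∠36.8° V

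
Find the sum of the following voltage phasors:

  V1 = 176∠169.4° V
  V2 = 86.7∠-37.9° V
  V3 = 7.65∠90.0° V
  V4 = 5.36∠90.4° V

Step 1 — Convert each phasor to rectangular form:
  V1 = 176·(cos(169.4°) + j·sin(169.4°)) = -173 + j32.38 V
  V2 = 86.7·(cos(-37.9°) + j·sin(-37.9°)) = 68.41 - j53.26 V
  V3 = 7.65·(cos(90.0°) + j·sin(90.0°)) = 0 + j7.65 V
  V4 = 5.36·(cos(90.4°) + j·sin(90.4°)) = -0.03742 + j5.36 V
Step 2 — Sum components: V_total = -104.6 - j7.873 V.
Step 3 — Convert to polar: |V_total| = 104.9 V, ∠V_total = -175.7°.

V_total = 104.9∠-175.7° V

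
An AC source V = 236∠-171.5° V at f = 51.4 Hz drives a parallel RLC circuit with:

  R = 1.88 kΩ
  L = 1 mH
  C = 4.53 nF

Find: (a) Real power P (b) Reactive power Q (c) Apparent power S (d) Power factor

Step 1 — Angular frequency: ω = 2π·f = 2π·51.4 = 323 rad/s.
Step 2 — Component impedances:
  R: Z = R = 1880 Ω
  L: Z = jωL = j·323·0.001 = 0 + j0.323 Ω
  C: Z = 1/(jωC) = -j/(ω·C) = 0 - j6.835e+05 Ω
Step 3 — Parallel combination: 1/Z_total = 1/R + 1/L + 1/C; Z_total = 5.548e-05 + j0.323 Ω = 0.323∠90.0° Ω.
Step 4 — Source phasor: V = 236∠-171.5° V = -233.4 - j34.88 V.
Step 5 — Current: I = V / Z = -108.1 + j722.7 A = 730.7∠98.5° A.
Step 6 — Complex power: S = V·I* = 29.63 + j1.725e+05 VA.
Step 7 — Real power: P = Re(S) = 29.63 W.
Step 8 — Reactive power: Q = Im(S) = 1.725e+05 VAR.
Step 9 — Apparent power: |S| = 1.725e+05 VA.
Step 10 — Power factor: PF = P/|S| = 0.0001718 (lagging).

(a) P = 29.63 W  (b) Q = 1.725e+05 VAR  (c) S = 1.725e+05 VA  (d) PF = 0.0001718 (lagging)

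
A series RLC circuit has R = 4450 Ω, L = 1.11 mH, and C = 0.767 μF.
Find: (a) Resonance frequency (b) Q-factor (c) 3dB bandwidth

Step 1 — Resonance: ω₀ = 1/√(LC) = 1/√(0.00111·7.67e-07) = 3.427e+04 rad/s.
Step 2 — f₀ = ω₀/(2π) = 5455 Hz.
Step 3 — Series Q: Q = ω₀L/R = 3.427e+04·0.00111/4450 = 0.008549.
Step 4 — Bandwidth: Δω = ω₀/Q = 4.009e+06 rad/s; BW = Δω/(2π) = 6.381e+05 Hz.

(a) f₀ = 5455 Hz  (b) Q = 0.008549  (c) BW = 6.381e+05 Hz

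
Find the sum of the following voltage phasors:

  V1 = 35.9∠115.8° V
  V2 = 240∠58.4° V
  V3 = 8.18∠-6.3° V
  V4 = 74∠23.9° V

Step 1 — Convert each phasor to rectangular form:
  V1 = 35.9·(cos(115.8°) + j·sin(115.8°)) = -15.62 + j32.32 V
  V2 = 240·(cos(58.4°) + j·sin(58.4°)) = 125.8 + j204.4 V
  V3 = 8.18·(cos(-6.3°) + j·sin(-6.3°)) = 8.131 - j0.8976 V
  V4 = 74·(cos(23.9°) + j·sin(23.9°)) = 67.65 + j29.98 V
Step 2 — Sum components: V_total = 185.9 + j265.8 V.
Step 3 — Convert to polar: |V_total| = 324.4 V, ∠V_total = 55.0°.

V_total = 324.4∠55.0° V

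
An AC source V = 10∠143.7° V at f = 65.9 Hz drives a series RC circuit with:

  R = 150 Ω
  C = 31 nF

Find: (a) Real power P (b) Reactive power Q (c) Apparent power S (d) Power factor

Step 1 — Angular frequency: ω = 2π·f = 2π·65.9 = 414.1 rad/s.
Step 2 — Component impedances:
  R: Z = R = 150 Ω
  C: Z = 1/(jωC) = -j/(ω·C) = 0 - j7.791e+04 Ω
Step 3 — Series combination: Z_total = R + C = 150 - j7.791e+04 Ω = 7.791e+04∠-89.9° Ω.
Step 4 — Source phasor: V = 10∠143.7° V = -8.059 + j5.92 V.
Step 5 — Current: I = V / Z = -7.619e-05 - j0.0001033 A = 0.0001284∠-126.4° A.
Step 6 — Complex power: S = V·I* = 2.471e-06 - j0.001284 VA.
Step 7 — Real power: P = Re(S) = 2.471e-06 W.
Step 8 — Reactive power: Q = Im(S) = -0.001284 VAR.
Step 9 — Apparent power: |S| = 0.001284 VA.
Step 10 — Power factor: PF = P/|S| = 0.001925 (leading).

(a) P = 2.471e-06 W  (b) Q = -0.001284 VAR  (c) S = 0.001284 VA  (d) PF = 0.001925 (leading)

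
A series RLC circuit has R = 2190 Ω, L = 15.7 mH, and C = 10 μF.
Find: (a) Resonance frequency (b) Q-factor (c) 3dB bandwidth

Step 1 — Resonance: ω₀ = 1/√(LC) = 1/√(0.0157·1e-05) = 2524 rad/s.
Step 2 — f₀ = ω₀/(2π) = 401.7 Hz.
Step 3 — Series Q: Q = ω₀L/R = 2524·0.0157/2190 = 0.01809.
Step 4 — Bandwidth: Δω = ω₀/Q = 1.395e+05 rad/s; BW = Δω/(2π) = 2.22e+04 Hz.

(a) f₀ = 401.7 Hz  (b) Q = 0.01809  (c) BW = 2.22e+04 Hz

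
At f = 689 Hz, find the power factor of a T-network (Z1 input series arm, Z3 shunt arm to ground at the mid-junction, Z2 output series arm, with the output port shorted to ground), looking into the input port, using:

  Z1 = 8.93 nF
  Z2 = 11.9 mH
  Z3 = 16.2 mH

Step 1 — Angular frequency: ω = 2π·f = 2π·689 = 4329 rad/s.
Step 2 — Component impedances:
  Z1: Z = 1/(jωC) = -j/(ω·C) = 0 - j2.587e+04 Ω
  Z2: Z = jωL = j·4329·0.0119 = 0 + j51.52 Ω
  Z3: Z = jωL = j·4329·0.0162 = 0 + j70.13 Ω
Step 3 — With the output port shorted to ground, the output series arm Z2 runs from the junction to ground; the shunt arm Z3 also runs from the junction to ground. They appear in parallel: Z3 || Z2 = 0 + j29.7 Ω.
Step 4 — Series with input arm Z1: Z_in = Z1 + (Z3 || Z2) = 0 - j2.584e+04 Ω = 2.584e+04∠-90.0° Ω.
Step 5 — Power factor: PF = cos(φ) = Re(Z)/|Z| = 0/2.584e+04 = 0.
Step 6 — Type: Im(Z) = -2.584e+04 ⇒ leading (phase φ = -90.0°).

PF = 0 (leading, φ = -90.0°)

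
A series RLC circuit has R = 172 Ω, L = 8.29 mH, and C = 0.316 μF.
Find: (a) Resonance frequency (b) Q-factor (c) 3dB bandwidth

Step 1 — Resonance: ω₀ = 1/√(LC) = 1/√(0.00829·3.16e-07) = 1.954e+04 rad/s.
Step 2 — f₀ = ω₀/(2π) = 3110 Hz.
Step 3 — Series Q: Q = ω₀L/R = 1.954e+04·0.00829/172 = 0.9417.
Step 4 — Bandwidth: Δω = ω₀/Q = 2.075e+04 rad/s; BW = Δω/(2π) = 3302 Hz.

(a) f₀ = 3110 Hz  (b) Q = 0.9417  (c) BW = 3302 Hz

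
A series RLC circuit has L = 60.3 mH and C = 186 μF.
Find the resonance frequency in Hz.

Step 1 — Resonance condition Im(Z)=0 gives ω₀ = 1/√(LC).
Step 2 — ω₀ = 1/√(0.0603·0.000186) = 298.6 rad/s.
Step 3 — f₀ = ω₀/(2π) = 47.52 Hz.

f₀ = 47.52 Hz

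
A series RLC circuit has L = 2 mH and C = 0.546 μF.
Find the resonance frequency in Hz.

Step 1 — Resonance condition Im(Z)=0 gives ω₀ = 1/√(LC).
Step 2 — ω₀ = 1/√(0.002·5.46e-07) = 3.026e+04 rad/s.
Step 3 — f₀ = ω₀/(2π) = 4816 Hz.

f₀ = 4816 Hz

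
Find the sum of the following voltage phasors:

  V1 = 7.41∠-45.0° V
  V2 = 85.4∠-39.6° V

Step 1 — Convert each phasor to rectangular form:
  V1 = 7.41·(cos(-45.0°) + j·sin(-45.0°)) = 5.24 - j5.24 V
  V2 = 85.4·(cos(-39.6°) + j·sin(-39.6°)) = 65.8 - j54.44 V
Step 2 — Sum components: V_total = 71.04 - j59.68 V.
Step 3 — Convert to polar: |V_total| = 92.78 V, ∠V_total = -40.0°.

V_total = 92.78∠-40.0° V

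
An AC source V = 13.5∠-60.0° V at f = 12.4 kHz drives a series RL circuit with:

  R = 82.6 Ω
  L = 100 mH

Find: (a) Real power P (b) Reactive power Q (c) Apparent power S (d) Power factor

Step 1 — Angular frequency: ω = 2π·f = 2π·1.24e+04 = 7.791e+04 rad/s.
Step 2 — Component impedances:
  R: Z = R = 82.6 Ω
  L: Z = jωL = j·7.791e+04·0.1 = 0 + j7791 Ω
Step 3 — Series combination: Z_total = R + L = 82.6 + j7791 Ω = 7792∠89.4° Ω.
Step 4 — Source phasor: V = 13.5∠-60.0° V = 6.75 - j11.69 V.
Step 5 — Current: I = V / Z = -0.001491 - j0.0008822 A = 0.001733∠-149.4° A.
Step 6 — Complex power: S = V·I* = 0.000248 + j0.02339 VA.
Step 7 — Real power: P = Re(S) = 0.000248 W.
Step 8 — Reactive power: Q = Im(S) = 0.02339 VAR.
Step 9 — Apparent power: |S| = 0.02339 VA.
Step 10 — Power factor: PF = P/|S| = 0.0106 (lagging).

(a) P = 0.000248 W  (b) Q = 0.02339 VAR  (c) S = 0.02339 VA  (d) PF = 0.0106 (lagging)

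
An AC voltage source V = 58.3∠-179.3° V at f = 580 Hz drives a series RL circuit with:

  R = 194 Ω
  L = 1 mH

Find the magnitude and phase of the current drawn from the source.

Step 1 — Angular frequency: ω = 2π·f = 2π·580 = 3644 rad/s.
Step 2 — Component impedances:
  R: Z = R = 194 Ω
  L: Z = jωL = j·3644·0.001 = 0 + j3.644 Ω
Step 3 — Series combination: Z_total = R + L = 194 + j3.644 Ω = 194∠1.1° Ω.
Step 4 — Source phasor: V = 58.3∠-179.3° V = -58.3 - j0.7123 V.
Step 5 — Ohm's law: I = V / Z_total = (-58.3 - j0.7123) / (194 + j3.644) = -0.3005 + j0.001973 A.
Step 6 — Convert to polar: |I| = 0.3005 A, ∠I = 179.6°.

I = 0.3005∠179.6° A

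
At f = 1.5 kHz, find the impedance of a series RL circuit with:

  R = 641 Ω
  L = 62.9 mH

Step 1 — Angular frequency: ω = 2π·f = 2π·1500 = 9425 rad/s.
Step 2 — Component impedances:
  R: Z = R = 641 Ω
  L: Z = jωL = j·9425·0.0629 = 0 + j592.8 Ω
Step 3 — Series combination: Z_total = R + L = 641 + j592.8 Ω = 873.1∠42.8° Ω.

Z = 641 + j592.8 Ω = 873.1∠42.8° Ω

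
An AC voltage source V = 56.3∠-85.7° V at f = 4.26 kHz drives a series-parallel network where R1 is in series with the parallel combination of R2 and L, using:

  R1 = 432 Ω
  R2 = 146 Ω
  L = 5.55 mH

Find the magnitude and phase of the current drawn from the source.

Step 1 — Angular frequency: ω = 2π·f = 2π·4260 = 2.677e+04 rad/s.
Step 2 — Component impedances:
  R1: Z = R = 432 Ω
  R2: Z = R = 146 Ω
  L: Z = jωL = j·2.677e+04·0.00555 = 0 + j148.6 Ω
Step 3 — Parallel branch: R2 || L = 1/(1/R2 + 1/L) = 74.27 + j72.99 Ω.
Step 4 — Series with R1: Z_total = R1 + (R2 || L) = 506.3 + j72.99 Ω = 511.5∠8.2° Ω.
Step 5 — Source phasor: V = 56.3∠-85.7° V = 4.221 - j56.14 V.
Step 6 — Ohm's law: I = V / Z_total = (4.221 - j56.14) / (506.3 + j72.99) = -0.007494 - j0.1098 A.
Step 7 — Convert to polar: |I| = 0.1101 A, ∠I = -93.9°.

I = 0.1101∠-93.9° A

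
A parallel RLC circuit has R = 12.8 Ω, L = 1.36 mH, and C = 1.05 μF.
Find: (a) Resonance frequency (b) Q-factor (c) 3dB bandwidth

Step 1 — Resonance: ω₀ = 1/√(LC) = 1/√(0.00136·1.05e-06) = 2.646e+04 rad/s.
Step 2 — f₀ = ω₀/(2π) = 4212 Hz.
Step 3 — Parallel Q: Q = R/(ω₀L) = 12.8/(2.646e+04·0.00136) = 0.3557.
Step 4 — Bandwidth: Δω = ω₀/Q = 7.44e+04 rad/s; BW = Δω/(2π) = 1.184e+04 Hz.

(a) f₀ = 4212 Hz  (b) Q = 0.3557  (c) BW = 1.184e+04 Hz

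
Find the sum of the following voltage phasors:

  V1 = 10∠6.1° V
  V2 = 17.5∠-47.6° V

Step 1 — Convert each phasor to rectangular form:
  V1 = 10·(cos(6.1°) + j·sin(6.1°)) = 9.943 + j1.063 V
  V2 = 17.5·(cos(-47.6°) + j·sin(-47.6°)) = 11.8 - j12.92 V
Step 2 — Sum components: V_total = 21.74 - j11.86 V.
Step 3 — Convert to polar: |V_total| = 24.77 V, ∠V_total = -28.6°.

V_total = 24.77∠-28.6° V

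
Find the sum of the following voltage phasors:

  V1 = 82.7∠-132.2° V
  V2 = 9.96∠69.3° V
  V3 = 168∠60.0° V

Step 1 — Convert each phasor to rectangular form:
  V1 = 82.7·(cos(-132.2°) + j·sin(-132.2°)) = -55.55 - j61.26 V
  V2 = 9.96·(cos(69.3°) + j·sin(69.3°)) = 3.521 + j9.317 V
  V3 = 168·(cos(60.0°) + j·sin(60.0°)) = 84 + j145.5 V
Step 2 — Sum components: V_total = 31.97 + j93.54 V.
Step 3 — Convert to polar: |V_total| = 98.86 V, ∠V_total = 71.1°.

V_total = 98.86∠71.1° V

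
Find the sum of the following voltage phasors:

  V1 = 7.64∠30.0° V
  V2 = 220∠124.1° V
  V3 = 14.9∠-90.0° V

Step 1 — Convert each phasor to rectangular form:
  V1 = 7.64·(cos(30.0°) + j·sin(30.0°)) = 6.616 + j3.82 V
  V2 = 220·(cos(124.1°) + j·sin(124.1°)) = -123.3 + j182.2 V
  V3 = 14.9·(cos(-90.0°) + j·sin(-90.0°)) = 0 - j14.9 V
Step 2 — Sum components: V_total = -116.7 + j171.1 V.
Step 3 — Convert to polar: |V_total| = 207.1 V, ∠V_total = 124.3°.

V_total = 207.1∠124.3° V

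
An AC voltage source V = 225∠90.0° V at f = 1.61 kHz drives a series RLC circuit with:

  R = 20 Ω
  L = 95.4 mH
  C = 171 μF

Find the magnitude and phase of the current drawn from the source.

Step 1 — Angular frequency: ω = 2π·f = 2π·1610 = 1.012e+04 rad/s.
Step 2 — Component impedances:
  R: Z = R = 20 Ω
  L: Z = jωL = j·1.012e+04·0.0954 = 0 + j965.1 Ω
  C: Z = 1/(jωC) = -j/(ω·C) = 0 - j0.5781 Ω
Step 3 — Series combination: Z_total = R + L + C = 20 + j964.5 Ω = 964.7∠88.8° Ω.
Step 4 — Source phasor: V = 225∠90.0° V = 0 + j225 V.
Step 5 — Ohm's law: I = V / Z_total = (0 + j225) / (20 + j964.5) = 0.2332 + j0.004835 A.
Step 6 — Convert to polar: |I| = 0.2332 A, ∠I = 1.2°.

I = 0.2332∠1.2° A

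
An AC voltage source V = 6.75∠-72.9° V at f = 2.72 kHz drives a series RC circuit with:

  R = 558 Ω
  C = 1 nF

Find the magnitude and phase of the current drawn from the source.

Step 1 — Angular frequency: ω = 2π·f = 2π·2720 = 1.709e+04 rad/s.
Step 2 — Component impedances:
  R: Z = R = 558 Ω
  C: Z = 1/(jωC) = -j/(ω·C) = 0 - j5.851e+04 Ω
Step 3 — Series combination: Z_total = R + C = 558 - j5.851e+04 Ω = 5.852e+04∠-89.5° Ω.
Step 4 — Source phasor: V = 6.75∠-72.9° V = 1.985 - j6.452 V.
Step 5 — Ohm's law: I = V / Z_total = (1.985 - j6.452) / (558 - j5.851e+04) = 0.0001106 + j3.287e-05 A.
Step 6 — Convert to polar: |I| = 0.0001154 A, ∠I = 16.6°.

I = 0.0001154∠16.6° A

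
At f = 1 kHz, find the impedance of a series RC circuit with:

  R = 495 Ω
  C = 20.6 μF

Step 1 — Angular frequency: ω = 2π·f = 2π·1000 = 6283 rad/s.
Step 2 — Component impedances:
  R: Z = R = 495 Ω
  C: Z = 1/(jωC) = -j/(ω·C) = 0 - j7.726 Ω
Step 3 — Series combination: Z_total = R + C = 495 - j7.726 Ω = 495.1∠-0.9° Ω.

Z = 495 - j7.726 Ω = 495.1∠-0.9° Ω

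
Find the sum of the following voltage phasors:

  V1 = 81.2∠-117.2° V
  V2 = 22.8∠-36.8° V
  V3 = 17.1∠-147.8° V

Step 1 — Convert each phasor to rectangular form:
  V1 = 81.2·(cos(-117.2°) + j·sin(-117.2°)) = -37.12 - j72.22 V
  V2 = 22.8·(cos(-36.8°) + j·sin(-36.8°)) = 18.26 - j13.66 V
  V3 = 17.1·(cos(-147.8°) + j·sin(-147.8°)) = -14.47 - j9.112 V
Step 2 — Sum components: V_total = -33.33 - j94.99 V.
Step 3 — Convert to polar: |V_total| = 100.7 V, ∠V_total = -109.3°.

V_total = 100.7∠-109.3° V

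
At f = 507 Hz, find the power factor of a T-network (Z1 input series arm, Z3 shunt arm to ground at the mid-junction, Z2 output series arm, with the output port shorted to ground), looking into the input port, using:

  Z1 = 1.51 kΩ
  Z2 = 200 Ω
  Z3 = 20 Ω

Step 1 — Angular frequency: ω = 2π·f = 2π·507 = 3186 rad/s.
Step 2 — Component impedances:
  Z1: Z = R = 1510 Ω
  Z2: Z = R = 200 Ω
  Z3: Z = R = 20 Ω
Step 3 — With the output port shorted to ground, the output series arm Z2 runs from the junction to ground; the shunt arm Z3 also runs from the junction to ground. They appear in parallel: Z3 || Z2 = 18.18 Ω.
Step 4 — Series with input arm Z1: Z_in = Z1 + (Z3 || Z2) = 1528 Ω = 1528∠0.0° Ω.
Step 5 — Power factor: PF = cos(φ) = Re(Z)/|Z| = 1528/1528 = 1.
Step 6 — Type: Im(Z) = 0 ⇒ unity (phase φ = 0.0°).

PF = 1 (unity, φ = 0.0°)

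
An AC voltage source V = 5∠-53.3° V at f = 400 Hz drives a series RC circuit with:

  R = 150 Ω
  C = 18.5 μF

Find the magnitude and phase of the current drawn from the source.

Step 1 — Angular frequency: ω = 2π·f = 2π·400 = 2513 rad/s.
Step 2 — Component impedances:
  R: Z = R = 150 Ω
  C: Z = 1/(jωC) = -j/(ω·C) = 0 - j21.51 Ω
Step 3 — Series combination: Z_total = R + C = 150 - j21.51 Ω = 151.5∠-8.2° Ω.
Step 4 — Source phasor: V = 5∠-53.3° V = 2.988 - j4.009 V.
Step 5 — Ohm's law: I = V / Z_total = (2.988 - j4.009) / (150 - j21.51) = 0.02327 - j0.02339 A.
Step 6 — Convert to polar: |I| = 0.033 A, ∠I = -45.1°.

I = 0.033∠-45.1° A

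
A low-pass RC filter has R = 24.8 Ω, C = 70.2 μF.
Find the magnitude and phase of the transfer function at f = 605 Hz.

Step 1 — Angular frequency: ω = 2π·605 = 3801 rad/s.
Step 2 — Transfer function: H(jω) = 1/(1 + jωRC).
Step 3 — Denominator: 1 + jωRC = 1 + j·3801·24.8·7.02e-05 = 1 + j6.618.
Step 4 — H = 0.02232 - j0.1477.
Step 5 — Magnitude: |H| = 0.1494 (-16.5 dB); phase: φ = -81.4°.

|H| = 0.1494 (-16.5 dB), φ = -81.4°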